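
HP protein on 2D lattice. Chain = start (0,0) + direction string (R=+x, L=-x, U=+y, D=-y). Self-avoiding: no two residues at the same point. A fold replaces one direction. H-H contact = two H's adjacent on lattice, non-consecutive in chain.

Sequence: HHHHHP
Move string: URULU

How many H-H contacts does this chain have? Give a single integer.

Answer: 1

Derivation:
Positions: [(0, 0), (0, 1), (1, 1), (1, 2), (0, 2), (0, 3)]
H-H contact: residue 1 @(0,1) - residue 4 @(0, 2)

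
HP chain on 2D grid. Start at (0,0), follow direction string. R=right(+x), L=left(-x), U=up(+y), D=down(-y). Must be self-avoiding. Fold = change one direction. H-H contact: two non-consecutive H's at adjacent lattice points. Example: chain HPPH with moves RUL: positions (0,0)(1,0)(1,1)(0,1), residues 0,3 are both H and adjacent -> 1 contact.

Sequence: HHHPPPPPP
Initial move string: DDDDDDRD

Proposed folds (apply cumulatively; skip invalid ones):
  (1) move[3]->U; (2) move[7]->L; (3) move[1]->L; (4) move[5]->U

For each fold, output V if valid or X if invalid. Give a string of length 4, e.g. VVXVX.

Initial: DDDDDDRD -> [(0, 0), (0, -1), (0, -2), (0, -3), (0, -4), (0, -5), (0, -6), (1, -6), (1, -7)]
Fold 1: move[3]->U => DDDUDDRD INVALID (collision), skipped
Fold 2: move[7]->L => DDDDDDRL INVALID (collision), skipped
Fold 3: move[1]->L => DLDDDDRD VALID
Fold 4: move[5]->U => DLDDDURD INVALID (collision), skipped

Answer: XXVX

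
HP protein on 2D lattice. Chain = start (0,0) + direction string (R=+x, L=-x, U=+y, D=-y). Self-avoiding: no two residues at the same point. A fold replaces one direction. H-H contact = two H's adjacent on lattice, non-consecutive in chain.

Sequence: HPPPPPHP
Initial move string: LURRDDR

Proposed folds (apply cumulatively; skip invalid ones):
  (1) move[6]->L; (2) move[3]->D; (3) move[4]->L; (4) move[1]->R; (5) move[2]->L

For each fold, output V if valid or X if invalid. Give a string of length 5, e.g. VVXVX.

Initial: LURRDDR -> [(0, 0), (-1, 0), (-1, 1), (0, 1), (1, 1), (1, 0), (1, -1), (2, -1)]
Fold 1: move[6]->L => LURRDDL VALID
Fold 2: move[3]->D => LURDDDL INVALID (collision), skipped
Fold 3: move[4]->L => LURRLDL INVALID (collision), skipped
Fold 4: move[1]->R => LRRRDDL INVALID (collision), skipped
Fold 5: move[2]->L => LULRDDL INVALID (collision), skipped

Answer: VXXXX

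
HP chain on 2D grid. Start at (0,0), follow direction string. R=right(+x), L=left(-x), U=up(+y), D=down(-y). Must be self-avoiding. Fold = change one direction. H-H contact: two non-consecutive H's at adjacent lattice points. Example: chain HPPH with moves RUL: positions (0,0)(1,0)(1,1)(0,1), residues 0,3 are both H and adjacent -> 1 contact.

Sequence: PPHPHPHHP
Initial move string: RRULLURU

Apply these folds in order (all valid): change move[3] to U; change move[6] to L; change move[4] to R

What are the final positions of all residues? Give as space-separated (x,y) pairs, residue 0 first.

Answer: (0,0) (1,0) (2,0) (2,1) (2,2) (3,2) (3,3) (2,3) (2,4)

Derivation:
Initial moves: RRULLURU
Fold: move[3]->U => RRUULURU (positions: [(0, 0), (1, 0), (2, 0), (2, 1), (2, 2), (1, 2), (1, 3), (2, 3), (2, 4)])
Fold: move[6]->L => RRUULULU (positions: [(0, 0), (1, 0), (2, 0), (2, 1), (2, 2), (1, 2), (1, 3), (0, 3), (0, 4)])
Fold: move[4]->R => RRUURULU (positions: [(0, 0), (1, 0), (2, 0), (2, 1), (2, 2), (3, 2), (3, 3), (2, 3), (2, 4)])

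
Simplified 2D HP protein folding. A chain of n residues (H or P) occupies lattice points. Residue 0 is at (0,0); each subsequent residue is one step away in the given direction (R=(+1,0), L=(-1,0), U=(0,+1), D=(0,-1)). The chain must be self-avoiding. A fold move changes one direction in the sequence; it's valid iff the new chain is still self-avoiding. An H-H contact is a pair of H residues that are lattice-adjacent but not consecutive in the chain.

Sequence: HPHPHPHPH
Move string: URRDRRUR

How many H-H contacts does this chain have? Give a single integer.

Answer: 0

Derivation:
Positions: [(0, 0), (0, 1), (1, 1), (2, 1), (2, 0), (3, 0), (4, 0), (4, 1), (5, 1)]
No H-H contacts found.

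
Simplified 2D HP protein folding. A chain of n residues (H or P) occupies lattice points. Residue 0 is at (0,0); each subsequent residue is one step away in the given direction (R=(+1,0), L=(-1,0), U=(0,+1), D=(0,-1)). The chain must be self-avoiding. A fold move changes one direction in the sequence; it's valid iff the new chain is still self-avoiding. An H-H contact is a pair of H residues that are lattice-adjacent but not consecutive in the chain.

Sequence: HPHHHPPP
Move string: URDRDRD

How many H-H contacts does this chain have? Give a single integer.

Positions: [(0, 0), (0, 1), (1, 1), (1, 0), (2, 0), (2, -1), (3, -1), (3, -2)]
H-H contact: residue 0 @(0,0) - residue 3 @(1, 0)

Answer: 1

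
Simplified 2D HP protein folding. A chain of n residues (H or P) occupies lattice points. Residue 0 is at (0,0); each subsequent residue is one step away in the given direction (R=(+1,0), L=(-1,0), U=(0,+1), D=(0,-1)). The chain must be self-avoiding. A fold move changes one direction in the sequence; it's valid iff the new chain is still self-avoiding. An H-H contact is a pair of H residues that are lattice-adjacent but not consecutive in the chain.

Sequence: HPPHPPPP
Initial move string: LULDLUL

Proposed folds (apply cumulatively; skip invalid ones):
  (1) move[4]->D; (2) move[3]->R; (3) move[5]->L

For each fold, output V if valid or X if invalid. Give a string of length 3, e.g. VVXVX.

Answer: XXV

Derivation:
Initial: LULDLUL -> [(0, 0), (-1, 0), (-1, 1), (-2, 1), (-2, 0), (-3, 0), (-3, 1), (-4, 1)]
Fold 1: move[4]->D => LULDDUL INVALID (collision), skipped
Fold 2: move[3]->R => LULRLUL INVALID (collision), skipped
Fold 3: move[5]->L => LULDLLL VALID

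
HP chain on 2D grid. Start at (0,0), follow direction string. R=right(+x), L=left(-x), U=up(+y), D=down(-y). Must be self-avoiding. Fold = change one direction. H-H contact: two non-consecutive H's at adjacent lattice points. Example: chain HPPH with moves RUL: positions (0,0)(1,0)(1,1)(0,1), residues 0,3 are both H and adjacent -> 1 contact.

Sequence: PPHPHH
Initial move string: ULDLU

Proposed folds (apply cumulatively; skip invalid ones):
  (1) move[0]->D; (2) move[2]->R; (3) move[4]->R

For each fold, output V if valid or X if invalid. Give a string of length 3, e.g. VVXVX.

Initial: ULDLU -> [(0, 0), (0, 1), (-1, 1), (-1, 0), (-2, 0), (-2, 1)]
Fold 1: move[0]->D => DLDLU VALID
Fold 2: move[2]->R => DLRLU INVALID (collision), skipped
Fold 3: move[4]->R => DLDLR INVALID (collision), skipped

Answer: VXX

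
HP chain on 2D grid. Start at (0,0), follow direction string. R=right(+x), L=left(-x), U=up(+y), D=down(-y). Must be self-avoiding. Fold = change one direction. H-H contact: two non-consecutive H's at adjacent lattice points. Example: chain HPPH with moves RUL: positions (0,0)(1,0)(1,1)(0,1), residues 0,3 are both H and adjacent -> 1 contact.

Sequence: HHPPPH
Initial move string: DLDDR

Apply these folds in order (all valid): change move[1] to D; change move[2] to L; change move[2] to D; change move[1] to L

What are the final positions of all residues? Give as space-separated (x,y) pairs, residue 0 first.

Answer: (0,0) (0,-1) (-1,-1) (-1,-2) (-1,-3) (0,-3)

Derivation:
Initial moves: DLDDR
Fold: move[1]->D => DDDDR (positions: [(0, 0), (0, -1), (0, -2), (0, -3), (0, -4), (1, -4)])
Fold: move[2]->L => DDLDR (positions: [(0, 0), (0, -1), (0, -2), (-1, -2), (-1, -3), (0, -3)])
Fold: move[2]->D => DDDDR (positions: [(0, 0), (0, -1), (0, -2), (0, -3), (0, -4), (1, -4)])
Fold: move[1]->L => DLDDR (positions: [(0, 0), (0, -1), (-1, -1), (-1, -2), (-1, -3), (0, -3)])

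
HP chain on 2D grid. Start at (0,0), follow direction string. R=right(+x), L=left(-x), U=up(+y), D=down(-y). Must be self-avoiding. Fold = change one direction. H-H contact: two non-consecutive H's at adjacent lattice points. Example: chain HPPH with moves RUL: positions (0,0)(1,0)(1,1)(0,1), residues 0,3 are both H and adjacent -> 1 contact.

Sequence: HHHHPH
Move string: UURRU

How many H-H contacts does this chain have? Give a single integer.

Answer: 0

Derivation:
Positions: [(0, 0), (0, 1), (0, 2), (1, 2), (2, 2), (2, 3)]
No H-H contacts found.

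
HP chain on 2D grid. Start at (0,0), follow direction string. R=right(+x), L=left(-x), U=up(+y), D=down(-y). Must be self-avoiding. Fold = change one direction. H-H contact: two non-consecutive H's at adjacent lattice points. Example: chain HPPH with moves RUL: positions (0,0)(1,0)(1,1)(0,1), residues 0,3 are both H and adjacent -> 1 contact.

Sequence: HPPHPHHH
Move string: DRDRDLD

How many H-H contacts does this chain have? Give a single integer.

Positions: [(0, 0), (0, -1), (1, -1), (1, -2), (2, -2), (2, -3), (1, -3), (1, -4)]
H-H contact: residue 3 @(1,-2) - residue 6 @(1, -3)

Answer: 1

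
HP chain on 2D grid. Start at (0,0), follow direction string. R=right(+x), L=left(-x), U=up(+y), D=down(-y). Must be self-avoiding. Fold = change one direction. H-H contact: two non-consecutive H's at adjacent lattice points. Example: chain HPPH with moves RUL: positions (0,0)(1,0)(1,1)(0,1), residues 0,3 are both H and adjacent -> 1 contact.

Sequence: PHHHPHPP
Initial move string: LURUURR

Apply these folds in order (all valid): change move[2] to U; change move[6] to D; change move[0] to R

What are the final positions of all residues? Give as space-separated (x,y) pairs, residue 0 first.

Initial moves: LURUURR
Fold: move[2]->U => LUUUURR (positions: [(0, 0), (-1, 0), (-1, 1), (-1, 2), (-1, 3), (-1, 4), (0, 4), (1, 4)])
Fold: move[6]->D => LUUUURD (positions: [(0, 0), (-1, 0), (-1, 1), (-1, 2), (-1, 3), (-1, 4), (0, 4), (0, 3)])
Fold: move[0]->R => RUUUURD (positions: [(0, 0), (1, 0), (1, 1), (1, 2), (1, 3), (1, 4), (2, 4), (2, 3)])

Answer: (0,0) (1,0) (1,1) (1,2) (1,3) (1,4) (2,4) (2,3)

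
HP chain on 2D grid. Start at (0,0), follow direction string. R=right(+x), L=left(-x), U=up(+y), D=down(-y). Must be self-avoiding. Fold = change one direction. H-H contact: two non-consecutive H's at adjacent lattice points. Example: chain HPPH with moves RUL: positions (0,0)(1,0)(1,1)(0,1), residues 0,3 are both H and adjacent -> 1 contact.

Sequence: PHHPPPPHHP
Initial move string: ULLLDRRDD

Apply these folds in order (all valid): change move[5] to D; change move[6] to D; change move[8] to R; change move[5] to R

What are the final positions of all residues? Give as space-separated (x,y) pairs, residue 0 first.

Answer: (0,0) (0,1) (-1,1) (-2,1) (-3,1) (-3,0) (-2,0) (-2,-1) (-2,-2) (-1,-2)

Derivation:
Initial moves: ULLLDRRDD
Fold: move[5]->D => ULLLDDRDD (positions: [(0, 0), (0, 1), (-1, 1), (-2, 1), (-3, 1), (-3, 0), (-3, -1), (-2, -1), (-2, -2), (-2, -3)])
Fold: move[6]->D => ULLLDDDDD (positions: [(0, 0), (0, 1), (-1, 1), (-2, 1), (-3, 1), (-3, 0), (-3, -1), (-3, -2), (-3, -3), (-3, -4)])
Fold: move[8]->R => ULLLDDDDR (positions: [(0, 0), (0, 1), (-1, 1), (-2, 1), (-3, 1), (-3, 0), (-3, -1), (-3, -2), (-3, -3), (-2, -3)])
Fold: move[5]->R => ULLLDRDDR (positions: [(0, 0), (0, 1), (-1, 1), (-2, 1), (-3, 1), (-3, 0), (-2, 0), (-2, -1), (-2, -2), (-1, -2)])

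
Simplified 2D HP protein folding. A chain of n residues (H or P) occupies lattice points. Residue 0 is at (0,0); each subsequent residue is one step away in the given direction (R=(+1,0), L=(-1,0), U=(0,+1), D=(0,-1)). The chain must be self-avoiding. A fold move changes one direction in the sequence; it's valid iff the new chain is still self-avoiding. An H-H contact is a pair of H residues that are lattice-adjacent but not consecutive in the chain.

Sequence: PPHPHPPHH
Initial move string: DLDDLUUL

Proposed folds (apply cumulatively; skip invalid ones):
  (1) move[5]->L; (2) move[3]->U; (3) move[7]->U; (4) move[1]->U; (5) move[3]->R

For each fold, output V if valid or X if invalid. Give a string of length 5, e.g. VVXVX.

Answer: VXVXX

Derivation:
Initial: DLDDLUUL -> [(0, 0), (0, -1), (-1, -1), (-1, -2), (-1, -3), (-2, -3), (-2, -2), (-2, -1), (-3, -1)]
Fold 1: move[5]->L => DLDDLLUL VALID
Fold 2: move[3]->U => DLDULLUL INVALID (collision), skipped
Fold 3: move[7]->U => DLDDLLUU VALID
Fold 4: move[1]->U => DUDDLLUU INVALID (collision), skipped
Fold 5: move[3]->R => DLDRLLUU INVALID (collision), skipped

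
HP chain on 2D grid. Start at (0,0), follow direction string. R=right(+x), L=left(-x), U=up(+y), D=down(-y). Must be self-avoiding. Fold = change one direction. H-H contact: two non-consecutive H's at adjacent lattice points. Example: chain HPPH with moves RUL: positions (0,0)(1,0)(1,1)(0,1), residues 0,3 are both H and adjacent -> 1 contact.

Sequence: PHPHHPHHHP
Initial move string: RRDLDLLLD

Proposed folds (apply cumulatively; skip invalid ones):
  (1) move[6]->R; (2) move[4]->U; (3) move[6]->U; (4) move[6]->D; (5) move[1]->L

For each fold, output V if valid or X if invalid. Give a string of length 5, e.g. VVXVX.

Initial: RRDLDLLLD -> [(0, 0), (1, 0), (2, 0), (2, -1), (1, -1), (1, -2), (0, -2), (-1, -2), (-2, -2), (-2, -3)]
Fold 1: move[6]->R => RRDLDLRLD INVALID (collision), skipped
Fold 2: move[4]->U => RRDLULLLD INVALID (collision), skipped
Fold 3: move[6]->U => RRDLDLULD VALID
Fold 4: move[6]->D => RRDLDLDLD VALID
Fold 5: move[1]->L => RLDLDLDLD INVALID (collision), skipped

Answer: XXVVX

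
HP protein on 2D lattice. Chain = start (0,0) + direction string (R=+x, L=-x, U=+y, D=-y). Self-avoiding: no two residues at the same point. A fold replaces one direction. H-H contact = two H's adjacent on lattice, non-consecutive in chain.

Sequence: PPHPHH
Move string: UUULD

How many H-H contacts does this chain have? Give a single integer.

Answer: 1

Derivation:
Positions: [(0, 0), (0, 1), (0, 2), (0, 3), (-1, 3), (-1, 2)]
H-H contact: residue 2 @(0,2) - residue 5 @(-1, 2)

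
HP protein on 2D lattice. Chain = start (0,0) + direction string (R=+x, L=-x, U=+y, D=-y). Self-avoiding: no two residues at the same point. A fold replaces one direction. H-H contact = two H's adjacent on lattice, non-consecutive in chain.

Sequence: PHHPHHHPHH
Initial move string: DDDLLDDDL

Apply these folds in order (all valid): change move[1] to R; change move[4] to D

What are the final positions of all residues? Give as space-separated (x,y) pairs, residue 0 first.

Initial moves: DDDLLDDDL
Fold: move[1]->R => DRDLLDDDL (positions: [(0, 0), (0, -1), (1, -1), (1, -2), (0, -2), (-1, -2), (-1, -3), (-1, -4), (-1, -5), (-2, -5)])
Fold: move[4]->D => DRDLDDDDL (positions: [(0, 0), (0, -1), (1, -1), (1, -2), (0, -2), (0, -3), (0, -4), (0, -5), (0, -6), (-1, -6)])

Answer: (0,0) (0,-1) (1,-1) (1,-2) (0,-2) (0,-3) (0,-4) (0,-5) (0,-6) (-1,-6)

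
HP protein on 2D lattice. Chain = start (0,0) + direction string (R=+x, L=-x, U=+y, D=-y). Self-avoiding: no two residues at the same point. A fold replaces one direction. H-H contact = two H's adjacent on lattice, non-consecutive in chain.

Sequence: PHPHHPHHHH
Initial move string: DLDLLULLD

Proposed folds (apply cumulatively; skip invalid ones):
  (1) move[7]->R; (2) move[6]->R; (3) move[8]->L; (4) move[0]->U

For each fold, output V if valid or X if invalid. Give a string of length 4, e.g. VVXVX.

Answer: XXVV

Derivation:
Initial: DLDLLULLD -> [(0, 0), (0, -1), (-1, -1), (-1, -2), (-2, -2), (-3, -2), (-3, -1), (-4, -1), (-5, -1), (-5, -2)]
Fold 1: move[7]->R => DLDLLULRD INVALID (collision), skipped
Fold 2: move[6]->R => DLDLLURLD INVALID (collision), skipped
Fold 3: move[8]->L => DLDLLULLL VALID
Fold 4: move[0]->U => ULDLLULLL VALID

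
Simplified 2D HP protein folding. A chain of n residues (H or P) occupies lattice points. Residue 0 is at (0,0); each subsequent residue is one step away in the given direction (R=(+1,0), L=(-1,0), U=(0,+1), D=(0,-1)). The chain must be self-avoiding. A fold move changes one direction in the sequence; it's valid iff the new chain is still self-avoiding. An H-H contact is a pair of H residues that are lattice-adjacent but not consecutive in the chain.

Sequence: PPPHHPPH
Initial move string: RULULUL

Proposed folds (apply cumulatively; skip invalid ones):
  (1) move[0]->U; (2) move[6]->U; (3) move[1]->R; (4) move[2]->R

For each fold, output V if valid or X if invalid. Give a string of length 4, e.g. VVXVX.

Initial: RULULUL -> [(0, 0), (1, 0), (1, 1), (0, 1), (0, 2), (-1, 2), (-1, 3), (-2, 3)]
Fold 1: move[0]->U => UULULUL VALID
Fold 2: move[6]->U => UULULUU VALID
Fold 3: move[1]->R => URLULUU INVALID (collision), skipped
Fold 4: move[2]->R => UURULUU VALID

Answer: VVXV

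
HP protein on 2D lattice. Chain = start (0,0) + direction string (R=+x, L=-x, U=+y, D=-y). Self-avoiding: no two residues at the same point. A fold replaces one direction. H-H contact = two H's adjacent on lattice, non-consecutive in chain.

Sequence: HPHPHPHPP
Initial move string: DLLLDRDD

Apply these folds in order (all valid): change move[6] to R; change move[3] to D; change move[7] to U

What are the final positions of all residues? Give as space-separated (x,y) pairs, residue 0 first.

Answer: (0,0) (0,-1) (-1,-1) (-2,-1) (-2,-2) (-2,-3) (-1,-3) (0,-3) (0,-2)

Derivation:
Initial moves: DLLLDRDD
Fold: move[6]->R => DLLLDRRD (positions: [(0, 0), (0, -1), (-1, -1), (-2, -1), (-3, -1), (-3, -2), (-2, -2), (-1, -2), (-1, -3)])
Fold: move[3]->D => DLLDDRRD (positions: [(0, 0), (0, -1), (-1, -1), (-2, -1), (-2, -2), (-2, -3), (-1, -3), (0, -3), (0, -4)])
Fold: move[7]->U => DLLDDRRU (positions: [(0, 0), (0, -1), (-1, -1), (-2, -1), (-2, -2), (-2, -3), (-1, -3), (0, -3), (0, -2)])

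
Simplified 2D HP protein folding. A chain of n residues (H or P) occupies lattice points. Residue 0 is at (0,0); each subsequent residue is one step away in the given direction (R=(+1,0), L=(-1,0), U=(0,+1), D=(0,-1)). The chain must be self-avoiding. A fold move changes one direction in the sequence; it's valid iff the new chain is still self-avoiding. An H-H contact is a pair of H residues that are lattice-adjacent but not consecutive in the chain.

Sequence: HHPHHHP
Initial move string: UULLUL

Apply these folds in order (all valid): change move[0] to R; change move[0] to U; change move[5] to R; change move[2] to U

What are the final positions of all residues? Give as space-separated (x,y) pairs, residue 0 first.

Initial moves: UULLUL
Fold: move[0]->R => RULLUL (positions: [(0, 0), (1, 0), (1, 1), (0, 1), (-1, 1), (-1, 2), (-2, 2)])
Fold: move[0]->U => UULLUL (positions: [(0, 0), (0, 1), (0, 2), (-1, 2), (-2, 2), (-2, 3), (-3, 3)])
Fold: move[5]->R => UULLUR (positions: [(0, 0), (0, 1), (0, 2), (-1, 2), (-2, 2), (-2, 3), (-1, 3)])
Fold: move[2]->U => UUULUR (positions: [(0, 0), (0, 1), (0, 2), (0, 3), (-1, 3), (-1, 4), (0, 4)])

Answer: (0,0) (0,1) (0,2) (0,3) (-1,3) (-1,4) (0,4)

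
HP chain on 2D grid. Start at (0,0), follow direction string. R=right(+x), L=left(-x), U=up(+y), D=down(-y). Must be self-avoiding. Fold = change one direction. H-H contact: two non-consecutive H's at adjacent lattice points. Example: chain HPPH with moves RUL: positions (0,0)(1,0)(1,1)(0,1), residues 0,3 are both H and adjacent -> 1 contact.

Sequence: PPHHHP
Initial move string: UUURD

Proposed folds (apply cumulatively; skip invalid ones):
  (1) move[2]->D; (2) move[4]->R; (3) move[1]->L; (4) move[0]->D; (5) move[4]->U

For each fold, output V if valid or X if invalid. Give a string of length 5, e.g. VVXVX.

Answer: XVVXV

Derivation:
Initial: UUURD -> [(0, 0), (0, 1), (0, 2), (0, 3), (1, 3), (1, 2)]
Fold 1: move[2]->D => UUDRD INVALID (collision), skipped
Fold 2: move[4]->R => UUURR VALID
Fold 3: move[1]->L => ULURR VALID
Fold 4: move[0]->D => DLURR INVALID (collision), skipped
Fold 5: move[4]->U => ULURU VALID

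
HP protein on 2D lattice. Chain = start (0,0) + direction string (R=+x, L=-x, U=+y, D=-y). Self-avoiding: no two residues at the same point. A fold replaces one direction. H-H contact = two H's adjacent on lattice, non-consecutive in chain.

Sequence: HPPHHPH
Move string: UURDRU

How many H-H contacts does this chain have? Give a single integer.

Positions: [(0, 0), (0, 1), (0, 2), (1, 2), (1, 1), (2, 1), (2, 2)]
H-H contact: residue 3 @(1,2) - residue 6 @(2, 2)

Answer: 1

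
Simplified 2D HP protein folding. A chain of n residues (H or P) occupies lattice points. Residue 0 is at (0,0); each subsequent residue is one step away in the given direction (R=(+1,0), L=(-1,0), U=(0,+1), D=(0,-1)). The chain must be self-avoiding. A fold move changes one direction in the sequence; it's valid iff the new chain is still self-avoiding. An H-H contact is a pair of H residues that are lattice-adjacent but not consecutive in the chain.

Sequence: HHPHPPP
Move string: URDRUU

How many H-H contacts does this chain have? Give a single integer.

Answer: 1

Derivation:
Positions: [(0, 0), (0, 1), (1, 1), (1, 0), (2, 0), (2, 1), (2, 2)]
H-H contact: residue 0 @(0,0) - residue 3 @(1, 0)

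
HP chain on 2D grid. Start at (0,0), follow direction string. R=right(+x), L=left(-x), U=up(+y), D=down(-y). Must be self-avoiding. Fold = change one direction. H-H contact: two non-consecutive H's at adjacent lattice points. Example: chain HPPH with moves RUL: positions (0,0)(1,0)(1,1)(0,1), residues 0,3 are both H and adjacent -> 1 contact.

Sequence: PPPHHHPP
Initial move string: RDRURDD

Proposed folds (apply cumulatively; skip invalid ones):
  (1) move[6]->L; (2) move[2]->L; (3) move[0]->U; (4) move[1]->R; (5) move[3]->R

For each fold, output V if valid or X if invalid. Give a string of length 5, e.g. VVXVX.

Initial: RDRURDD -> [(0, 0), (1, 0), (1, -1), (2, -1), (2, 0), (3, 0), (3, -1), (3, -2)]
Fold 1: move[6]->L => RDRURDL INVALID (collision), skipped
Fold 2: move[2]->L => RDLURDD INVALID (collision), skipped
Fold 3: move[0]->U => UDRURDD INVALID (collision), skipped
Fold 4: move[1]->R => RRRURDD VALID
Fold 5: move[3]->R => RRRRRDD VALID

Answer: XXXVV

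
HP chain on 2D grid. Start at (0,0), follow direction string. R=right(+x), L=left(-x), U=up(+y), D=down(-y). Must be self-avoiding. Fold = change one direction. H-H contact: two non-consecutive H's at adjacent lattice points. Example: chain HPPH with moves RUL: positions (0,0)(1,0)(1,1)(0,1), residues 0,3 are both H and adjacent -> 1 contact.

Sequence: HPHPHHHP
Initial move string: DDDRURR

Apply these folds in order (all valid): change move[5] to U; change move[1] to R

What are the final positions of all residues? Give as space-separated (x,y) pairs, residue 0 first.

Initial moves: DDDRURR
Fold: move[5]->U => DDDRUUR (positions: [(0, 0), (0, -1), (0, -2), (0, -3), (1, -3), (1, -2), (1, -1), (2, -1)])
Fold: move[1]->R => DRDRUUR (positions: [(0, 0), (0, -1), (1, -1), (1, -2), (2, -2), (2, -1), (2, 0), (3, 0)])

Answer: (0,0) (0,-1) (1,-1) (1,-2) (2,-2) (2,-1) (2,0) (3,0)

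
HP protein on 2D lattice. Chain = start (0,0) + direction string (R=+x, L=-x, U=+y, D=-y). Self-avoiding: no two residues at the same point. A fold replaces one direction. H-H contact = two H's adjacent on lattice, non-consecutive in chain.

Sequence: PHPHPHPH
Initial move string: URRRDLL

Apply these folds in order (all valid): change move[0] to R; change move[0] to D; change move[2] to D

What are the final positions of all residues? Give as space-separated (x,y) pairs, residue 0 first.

Answer: (0,0) (0,-1) (1,-1) (1,-2) (2,-2) (2,-3) (1,-3) (0,-3)

Derivation:
Initial moves: URRRDLL
Fold: move[0]->R => RRRRDLL (positions: [(0, 0), (1, 0), (2, 0), (3, 0), (4, 0), (4, -1), (3, -1), (2, -1)])
Fold: move[0]->D => DRRRDLL (positions: [(0, 0), (0, -1), (1, -1), (2, -1), (3, -1), (3, -2), (2, -2), (1, -2)])
Fold: move[2]->D => DRDRDLL (positions: [(0, 0), (0, -1), (1, -1), (1, -2), (2, -2), (2, -3), (1, -3), (0, -3)])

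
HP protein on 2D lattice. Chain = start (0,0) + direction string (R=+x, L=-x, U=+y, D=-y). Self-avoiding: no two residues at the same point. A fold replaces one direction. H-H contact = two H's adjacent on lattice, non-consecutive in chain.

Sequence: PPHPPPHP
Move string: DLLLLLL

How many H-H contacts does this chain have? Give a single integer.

Answer: 0

Derivation:
Positions: [(0, 0), (0, -1), (-1, -1), (-2, -1), (-3, -1), (-4, -1), (-5, -1), (-6, -1)]
No H-H contacts found.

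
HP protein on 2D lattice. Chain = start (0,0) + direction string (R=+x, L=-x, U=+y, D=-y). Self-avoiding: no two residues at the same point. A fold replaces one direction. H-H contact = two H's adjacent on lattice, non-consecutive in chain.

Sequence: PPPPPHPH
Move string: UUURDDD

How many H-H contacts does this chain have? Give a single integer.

Positions: [(0, 0), (0, 1), (0, 2), (0, 3), (1, 3), (1, 2), (1, 1), (1, 0)]
No H-H contacts found.

Answer: 0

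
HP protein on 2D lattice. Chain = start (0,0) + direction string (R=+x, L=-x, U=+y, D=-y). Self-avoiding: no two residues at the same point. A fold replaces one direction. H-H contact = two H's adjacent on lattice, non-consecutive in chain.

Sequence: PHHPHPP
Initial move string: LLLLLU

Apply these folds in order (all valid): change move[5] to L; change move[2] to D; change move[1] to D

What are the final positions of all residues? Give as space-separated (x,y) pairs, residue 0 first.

Initial moves: LLLLLU
Fold: move[5]->L => LLLLLL (positions: [(0, 0), (-1, 0), (-2, 0), (-3, 0), (-4, 0), (-5, 0), (-6, 0)])
Fold: move[2]->D => LLDLLL (positions: [(0, 0), (-1, 0), (-2, 0), (-2, -1), (-3, -1), (-4, -1), (-5, -1)])
Fold: move[1]->D => LDDLLL (positions: [(0, 0), (-1, 0), (-1, -1), (-1, -2), (-2, -2), (-3, -2), (-4, -2)])

Answer: (0,0) (-1,0) (-1,-1) (-1,-2) (-2,-2) (-3,-2) (-4,-2)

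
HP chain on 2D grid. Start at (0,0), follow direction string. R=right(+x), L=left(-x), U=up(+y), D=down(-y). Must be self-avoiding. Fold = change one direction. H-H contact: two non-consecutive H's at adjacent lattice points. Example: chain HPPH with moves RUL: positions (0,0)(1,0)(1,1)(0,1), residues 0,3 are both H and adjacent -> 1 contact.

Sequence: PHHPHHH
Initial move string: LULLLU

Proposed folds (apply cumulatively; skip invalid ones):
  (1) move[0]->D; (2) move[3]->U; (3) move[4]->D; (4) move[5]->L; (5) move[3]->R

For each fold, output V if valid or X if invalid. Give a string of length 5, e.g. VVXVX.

Answer: XVXVX

Derivation:
Initial: LULLLU -> [(0, 0), (-1, 0), (-1, 1), (-2, 1), (-3, 1), (-4, 1), (-4, 2)]
Fold 1: move[0]->D => DULLLU INVALID (collision), skipped
Fold 2: move[3]->U => LULULU VALID
Fold 3: move[4]->D => LULUDU INVALID (collision), skipped
Fold 4: move[5]->L => LULULL VALID
Fold 5: move[3]->R => LULRLL INVALID (collision), skipped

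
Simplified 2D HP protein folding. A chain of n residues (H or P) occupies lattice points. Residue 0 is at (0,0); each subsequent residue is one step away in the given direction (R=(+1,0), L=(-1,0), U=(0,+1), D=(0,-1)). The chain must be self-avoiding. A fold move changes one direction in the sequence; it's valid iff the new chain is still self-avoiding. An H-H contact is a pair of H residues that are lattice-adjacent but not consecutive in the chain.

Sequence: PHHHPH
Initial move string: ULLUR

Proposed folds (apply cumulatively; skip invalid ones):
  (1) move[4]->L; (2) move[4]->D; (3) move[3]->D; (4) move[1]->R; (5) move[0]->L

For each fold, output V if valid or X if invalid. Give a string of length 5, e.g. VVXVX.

Initial: ULLUR -> [(0, 0), (0, 1), (-1, 1), (-2, 1), (-2, 2), (-1, 2)]
Fold 1: move[4]->L => ULLUL VALID
Fold 2: move[4]->D => ULLUD INVALID (collision), skipped
Fold 3: move[3]->D => ULLDL VALID
Fold 4: move[1]->R => URLDL INVALID (collision), skipped
Fold 5: move[0]->L => LLLDL VALID

Answer: VXVXV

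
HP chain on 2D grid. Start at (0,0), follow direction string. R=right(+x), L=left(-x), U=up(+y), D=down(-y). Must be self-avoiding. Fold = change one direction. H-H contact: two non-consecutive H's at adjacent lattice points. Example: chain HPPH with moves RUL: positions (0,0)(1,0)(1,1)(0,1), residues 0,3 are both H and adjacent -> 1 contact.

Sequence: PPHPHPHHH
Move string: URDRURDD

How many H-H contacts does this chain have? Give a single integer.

Positions: [(0, 0), (0, 1), (1, 1), (1, 0), (2, 0), (2, 1), (3, 1), (3, 0), (3, -1)]
H-H contact: residue 4 @(2,0) - residue 7 @(3, 0)

Answer: 1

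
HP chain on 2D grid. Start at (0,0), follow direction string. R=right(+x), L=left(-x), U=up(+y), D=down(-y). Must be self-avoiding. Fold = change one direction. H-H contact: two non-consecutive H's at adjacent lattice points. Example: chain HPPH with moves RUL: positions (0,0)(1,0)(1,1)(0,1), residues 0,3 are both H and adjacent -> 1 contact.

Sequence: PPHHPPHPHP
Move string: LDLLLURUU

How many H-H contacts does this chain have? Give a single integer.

Positions: [(0, 0), (-1, 0), (-1, -1), (-2, -1), (-3, -1), (-4, -1), (-4, 0), (-3, 0), (-3, 1), (-3, 2)]
No H-H contacts found.

Answer: 0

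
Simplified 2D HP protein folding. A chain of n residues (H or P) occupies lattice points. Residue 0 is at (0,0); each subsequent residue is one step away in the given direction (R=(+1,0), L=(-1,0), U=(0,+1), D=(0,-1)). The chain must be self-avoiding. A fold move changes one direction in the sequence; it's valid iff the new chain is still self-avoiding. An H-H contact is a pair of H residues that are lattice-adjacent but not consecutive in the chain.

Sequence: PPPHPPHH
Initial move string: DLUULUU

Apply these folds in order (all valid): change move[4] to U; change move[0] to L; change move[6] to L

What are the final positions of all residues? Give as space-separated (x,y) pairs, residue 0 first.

Answer: (0,0) (-1,0) (-2,0) (-2,1) (-2,2) (-2,3) (-2,4) (-3,4)

Derivation:
Initial moves: DLUULUU
Fold: move[4]->U => DLUUUUU (positions: [(0, 0), (0, -1), (-1, -1), (-1, 0), (-1, 1), (-1, 2), (-1, 3), (-1, 4)])
Fold: move[0]->L => LLUUUUU (positions: [(0, 0), (-1, 0), (-2, 0), (-2, 1), (-2, 2), (-2, 3), (-2, 4), (-2, 5)])
Fold: move[6]->L => LLUUUUL (positions: [(0, 0), (-1, 0), (-2, 0), (-2, 1), (-2, 2), (-2, 3), (-2, 4), (-3, 4)])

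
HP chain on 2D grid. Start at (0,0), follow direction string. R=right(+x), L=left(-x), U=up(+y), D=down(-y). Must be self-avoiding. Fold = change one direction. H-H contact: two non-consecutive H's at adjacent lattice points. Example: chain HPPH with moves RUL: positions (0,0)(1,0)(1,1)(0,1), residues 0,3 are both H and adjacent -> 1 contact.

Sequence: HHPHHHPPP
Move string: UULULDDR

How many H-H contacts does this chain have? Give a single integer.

Answer: 0

Derivation:
Positions: [(0, 0), (0, 1), (0, 2), (-1, 2), (-1, 3), (-2, 3), (-2, 2), (-2, 1), (-1, 1)]
No H-H contacts found.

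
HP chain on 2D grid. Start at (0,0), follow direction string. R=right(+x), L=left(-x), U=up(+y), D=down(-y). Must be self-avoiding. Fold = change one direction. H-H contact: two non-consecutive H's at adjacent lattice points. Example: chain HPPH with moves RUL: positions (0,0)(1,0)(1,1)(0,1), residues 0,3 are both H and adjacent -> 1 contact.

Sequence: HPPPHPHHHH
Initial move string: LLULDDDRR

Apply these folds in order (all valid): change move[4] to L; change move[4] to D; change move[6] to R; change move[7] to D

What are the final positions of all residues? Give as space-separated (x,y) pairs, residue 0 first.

Initial moves: LLULDDDRR
Fold: move[4]->L => LLULLDDRR (positions: [(0, 0), (-1, 0), (-2, 0), (-2, 1), (-3, 1), (-4, 1), (-4, 0), (-4, -1), (-3, -1), (-2, -1)])
Fold: move[4]->D => LLULDDDRR (positions: [(0, 0), (-1, 0), (-2, 0), (-2, 1), (-3, 1), (-3, 0), (-3, -1), (-3, -2), (-2, -2), (-1, -2)])
Fold: move[6]->R => LLULDDRRR (positions: [(0, 0), (-1, 0), (-2, 0), (-2, 1), (-3, 1), (-3, 0), (-3, -1), (-2, -1), (-1, -1), (0, -1)])
Fold: move[7]->D => LLULDDRDR (positions: [(0, 0), (-1, 0), (-2, 0), (-2, 1), (-3, 1), (-3, 0), (-3, -1), (-2, -1), (-2, -2), (-1, -2)])

Answer: (0,0) (-1,0) (-2,0) (-2,1) (-3,1) (-3,0) (-3,-1) (-2,-1) (-2,-2) (-1,-2)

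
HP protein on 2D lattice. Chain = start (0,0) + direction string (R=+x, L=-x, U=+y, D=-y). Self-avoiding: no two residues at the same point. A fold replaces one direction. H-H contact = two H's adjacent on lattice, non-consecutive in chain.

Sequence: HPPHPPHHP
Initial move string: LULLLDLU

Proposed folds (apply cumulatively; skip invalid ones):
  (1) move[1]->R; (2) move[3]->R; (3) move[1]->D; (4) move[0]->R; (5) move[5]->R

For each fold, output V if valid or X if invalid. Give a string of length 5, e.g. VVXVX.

Initial: LULLLDLU -> [(0, 0), (-1, 0), (-1, 1), (-2, 1), (-3, 1), (-4, 1), (-4, 0), (-5, 0), (-5, 1)]
Fold 1: move[1]->R => LRLLLDLU INVALID (collision), skipped
Fold 2: move[3]->R => LULRLDLU INVALID (collision), skipped
Fold 3: move[1]->D => LDLLLDLU VALID
Fold 4: move[0]->R => RDLLLDLU VALID
Fold 5: move[5]->R => RDLLLRLU INVALID (collision), skipped

Answer: XXVVX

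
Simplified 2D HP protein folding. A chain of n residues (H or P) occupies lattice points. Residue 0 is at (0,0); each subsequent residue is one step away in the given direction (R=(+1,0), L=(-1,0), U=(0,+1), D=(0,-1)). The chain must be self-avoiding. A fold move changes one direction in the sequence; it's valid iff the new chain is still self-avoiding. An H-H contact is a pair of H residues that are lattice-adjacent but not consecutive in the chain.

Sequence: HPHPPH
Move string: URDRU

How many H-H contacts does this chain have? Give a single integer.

Positions: [(0, 0), (0, 1), (1, 1), (1, 0), (2, 0), (2, 1)]
H-H contact: residue 2 @(1,1) - residue 5 @(2, 1)

Answer: 1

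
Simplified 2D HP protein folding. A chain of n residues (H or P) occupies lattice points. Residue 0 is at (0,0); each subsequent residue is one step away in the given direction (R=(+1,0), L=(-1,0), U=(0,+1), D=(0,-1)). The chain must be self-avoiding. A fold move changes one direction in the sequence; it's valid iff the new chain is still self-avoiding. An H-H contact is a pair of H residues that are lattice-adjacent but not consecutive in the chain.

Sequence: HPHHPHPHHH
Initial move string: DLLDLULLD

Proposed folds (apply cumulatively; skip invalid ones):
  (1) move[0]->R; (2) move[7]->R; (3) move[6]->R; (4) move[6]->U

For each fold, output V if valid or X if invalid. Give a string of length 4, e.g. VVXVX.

Answer: XXXV

Derivation:
Initial: DLLDLULLD -> [(0, 0), (0, -1), (-1, -1), (-2, -1), (-2, -2), (-3, -2), (-3, -1), (-4, -1), (-5, -1), (-5, -2)]
Fold 1: move[0]->R => RLLDLULLD INVALID (collision), skipped
Fold 2: move[7]->R => DLLDLULRD INVALID (collision), skipped
Fold 3: move[6]->R => DLLDLURLD INVALID (collision), skipped
Fold 4: move[6]->U => DLLDLUULD VALID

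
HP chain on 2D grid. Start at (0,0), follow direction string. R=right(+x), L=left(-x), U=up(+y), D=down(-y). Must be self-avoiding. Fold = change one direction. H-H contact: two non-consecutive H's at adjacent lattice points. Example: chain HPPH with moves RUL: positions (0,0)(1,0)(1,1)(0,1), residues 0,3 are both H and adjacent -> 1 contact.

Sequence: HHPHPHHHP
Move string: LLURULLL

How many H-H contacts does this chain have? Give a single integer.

Positions: [(0, 0), (-1, 0), (-2, 0), (-2, 1), (-1, 1), (-1, 2), (-2, 2), (-3, 2), (-4, 2)]
H-H contact: residue 3 @(-2,1) - residue 6 @(-2, 2)

Answer: 1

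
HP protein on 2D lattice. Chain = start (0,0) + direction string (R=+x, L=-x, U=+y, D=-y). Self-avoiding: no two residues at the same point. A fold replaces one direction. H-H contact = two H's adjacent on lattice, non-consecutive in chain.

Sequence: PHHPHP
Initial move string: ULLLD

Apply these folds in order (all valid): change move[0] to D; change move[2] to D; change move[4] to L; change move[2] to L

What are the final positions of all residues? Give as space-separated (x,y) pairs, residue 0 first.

Initial moves: ULLLD
Fold: move[0]->D => DLLLD (positions: [(0, 0), (0, -1), (-1, -1), (-2, -1), (-3, -1), (-3, -2)])
Fold: move[2]->D => DLDLD (positions: [(0, 0), (0, -1), (-1, -1), (-1, -2), (-2, -2), (-2, -3)])
Fold: move[4]->L => DLDLL (positions: [(0, 0), (0, -1), (-1, -1), (-1, -2), (-2, -2), (-3, -2)])
Fold: move[2]->L => DLLLL (positions: [(0, 0), (0, -1), (-1, -1), (-2, -1), (-3, -1), (-4, -1)])

Answer: (0,0) (0,-1) (-1,-1) (-2,-1) (-3,-1) (-4,-1)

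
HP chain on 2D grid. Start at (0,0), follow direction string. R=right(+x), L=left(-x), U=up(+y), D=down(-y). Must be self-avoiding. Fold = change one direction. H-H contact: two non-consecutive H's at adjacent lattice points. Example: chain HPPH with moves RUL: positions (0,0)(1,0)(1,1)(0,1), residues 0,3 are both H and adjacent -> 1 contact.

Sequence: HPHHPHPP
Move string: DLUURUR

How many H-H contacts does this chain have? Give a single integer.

Positions: [(0, 0), (0, -1), (-1, -1), (-1, 0), (-1, 1), (0, 1), (0, 2), (1, 2)]
H-H contact: residue 0 @(0,0) - residue 3 @(-1, 0)
H-H contact: residue 0 @(0,0) - residue 5 @(0, 1)

Answer: 2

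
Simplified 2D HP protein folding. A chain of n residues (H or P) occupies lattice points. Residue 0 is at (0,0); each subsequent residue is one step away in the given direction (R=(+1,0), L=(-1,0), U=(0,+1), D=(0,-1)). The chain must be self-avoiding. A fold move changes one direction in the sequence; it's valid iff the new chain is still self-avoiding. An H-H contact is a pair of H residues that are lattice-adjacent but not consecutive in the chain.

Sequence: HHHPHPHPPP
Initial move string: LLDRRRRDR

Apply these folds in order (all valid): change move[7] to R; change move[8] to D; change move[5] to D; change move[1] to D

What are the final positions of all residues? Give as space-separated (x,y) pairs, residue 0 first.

Answer: (0,0) (-1,0) (-1,-1) (-1,-2) (0,-2) (1,-2) (1,-3) (2,-3) (3,-3) (3,-4)

Derivation:
Initial moves: LLDRRRRDR
Fold: move[7]->R => LLDRRRRRR (positions: [(0, 0), (-1, 0), (-2, 0), (-2, -1), (-1, -1), (0, -1), (1, -1), (2, -1), (3, -1), (4, -1)])
Fold: move[8]->D => LLDRRRRRD (positions: [(0, 0), (-1, 0), (-2, 0), (-2, -1), (-1, -1), (0, -1), (1, -1), (2, -1), (3, -1), (3, -2)])
Fold: move[5]->D => LLDRRDRRD (positions: [(0, 0), (-1, 0), (-2, 0), (-2, -1), (-1, -1), (0, -1), (0, -2), (1, -2), (2, -2), (2, -3)])
Fold: move[1]->D => LDDRRDRRD (positions: [(0, 0), (-1, 0), (-1, -1), (-1, -2), (0, -2), (1, -2), (1, -3), (2, -3), (3, -3), (3, -4)])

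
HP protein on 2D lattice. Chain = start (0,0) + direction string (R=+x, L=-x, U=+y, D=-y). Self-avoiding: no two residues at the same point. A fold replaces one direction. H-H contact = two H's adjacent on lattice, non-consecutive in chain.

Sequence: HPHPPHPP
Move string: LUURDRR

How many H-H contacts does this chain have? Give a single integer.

Positions: [(0, 0), (-1, 0), (-1, 1), (-1, 2), (0, 2), (0, 1), (1, 1), (2, 1)]
H-H contact: residue 0 @(0,0) - residue 5 @(0, 1)
H-H contact: residue 2 @(-1,1) - residue 5 @(0, 1)

Answer: 2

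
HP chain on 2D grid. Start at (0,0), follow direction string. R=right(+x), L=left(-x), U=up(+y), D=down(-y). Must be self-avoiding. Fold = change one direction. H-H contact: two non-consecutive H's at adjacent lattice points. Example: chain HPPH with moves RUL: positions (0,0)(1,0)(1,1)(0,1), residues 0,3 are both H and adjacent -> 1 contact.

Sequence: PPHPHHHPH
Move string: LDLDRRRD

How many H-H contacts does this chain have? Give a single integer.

Positions: [(0, 0), (-1, 0), (-1, -1), (-2, -1), (-2, -2), (-1, -2), (0, -2), (1, -2), (1, -3)]
H-H contact: residue 2 @(-1,-1) - residue 5 @(-1, -2)

Answer: 1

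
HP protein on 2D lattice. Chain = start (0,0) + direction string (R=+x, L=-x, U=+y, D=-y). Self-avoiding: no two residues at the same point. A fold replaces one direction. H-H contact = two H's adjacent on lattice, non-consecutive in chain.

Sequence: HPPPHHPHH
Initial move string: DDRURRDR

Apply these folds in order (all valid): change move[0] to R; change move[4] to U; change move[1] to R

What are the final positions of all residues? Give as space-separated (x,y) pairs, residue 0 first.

Answer: (0,0) (1,0) (2,0) (3,0) (3,1) (3,2) (4,2) (4,1) (5,1)

Derivation:
Initial moves: DDRURRDR
Fold: move[0]->R => RDRURRDR (positions: [(0, 0), (1, 0), (1, -1), (2, -1), (2, 0), (3, 0), (4, 0), (4, -1), (5, -1)])
Fold: move[4]->U => RDRUURDR (positions: [(0, 0), (1, 0), (1, -1), (2, -1), (2, 0), (2, 1), (3, 1), (3, 0), (4, 0)])
Fold: move[1]->R => RRRUURDR (positions: [(0, 0), (1, 0), (2, 0), (3, 0), (3, 1), (3, 2), (4, 2), (4, 1), (5, 1)])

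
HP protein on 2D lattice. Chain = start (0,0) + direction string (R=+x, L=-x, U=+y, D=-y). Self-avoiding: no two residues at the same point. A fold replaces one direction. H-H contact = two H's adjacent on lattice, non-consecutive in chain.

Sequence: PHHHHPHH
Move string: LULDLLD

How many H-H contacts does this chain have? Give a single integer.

Positions: [(0, 0), (-1, 0), (-1, 1), (-2, 1), (-2, 0), (-3, 0), (-4, 0), (-4, -1)]
H-H contact: residue 1 @(-1,0) - residue 4 @(-2, 0)

Answer: 1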